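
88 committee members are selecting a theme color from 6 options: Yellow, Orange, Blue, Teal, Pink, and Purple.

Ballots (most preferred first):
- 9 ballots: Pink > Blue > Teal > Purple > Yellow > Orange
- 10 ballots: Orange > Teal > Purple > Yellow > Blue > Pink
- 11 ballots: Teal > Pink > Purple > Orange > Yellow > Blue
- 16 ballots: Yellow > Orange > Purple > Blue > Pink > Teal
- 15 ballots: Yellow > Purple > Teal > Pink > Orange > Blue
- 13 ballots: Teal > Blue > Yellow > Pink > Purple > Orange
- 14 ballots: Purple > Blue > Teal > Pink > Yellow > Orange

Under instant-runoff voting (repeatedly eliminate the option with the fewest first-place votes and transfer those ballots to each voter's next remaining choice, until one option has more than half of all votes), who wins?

Teal

Round 1: Yellow 31, Orange 10, Blue 0, Teal 24, Pink 9, Purple 14. Blue eliminated.
Round 2: Yellow 31, Orange 10, Teal 24, Pink 9, Purple 14. Pink eliminated.
Round 3: Yellow 31, Orange 10, Teal 33, Purple 14. Orange eliminated.
Round 4: Yellow 31, Teal 43, Purple 14. Purple eliminated.
Round 5: Yellow 31, Teal 57. Teal has a majority (≥45).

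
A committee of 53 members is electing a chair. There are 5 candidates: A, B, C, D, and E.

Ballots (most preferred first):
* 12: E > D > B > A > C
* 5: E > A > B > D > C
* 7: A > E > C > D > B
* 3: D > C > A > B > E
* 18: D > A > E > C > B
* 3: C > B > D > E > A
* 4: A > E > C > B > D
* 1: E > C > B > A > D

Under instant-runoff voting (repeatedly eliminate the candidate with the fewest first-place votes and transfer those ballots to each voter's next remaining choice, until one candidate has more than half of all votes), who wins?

Round 1: A 11, B 0, C 3, D 21, E 18. B eliminated.
Round 2: A 11, C 3, D 21, E 18. C eliminated.
Round 3: A 11, D 24, E 18. A eliminated.
Round 4: D 24, E 29. E has a majority (≥27).

E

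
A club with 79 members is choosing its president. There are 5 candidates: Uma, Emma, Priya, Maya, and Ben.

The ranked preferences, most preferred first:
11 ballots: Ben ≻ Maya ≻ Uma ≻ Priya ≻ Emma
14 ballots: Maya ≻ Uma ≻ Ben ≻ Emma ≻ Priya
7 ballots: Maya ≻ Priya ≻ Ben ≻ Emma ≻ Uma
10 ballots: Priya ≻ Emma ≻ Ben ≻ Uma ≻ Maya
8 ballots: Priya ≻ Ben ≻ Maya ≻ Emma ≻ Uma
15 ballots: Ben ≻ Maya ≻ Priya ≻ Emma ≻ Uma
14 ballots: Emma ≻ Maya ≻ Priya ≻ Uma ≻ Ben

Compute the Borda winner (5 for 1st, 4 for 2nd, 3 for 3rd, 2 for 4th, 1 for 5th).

Maya

Uma: 11×3 + 14×4 + 7×1 + 10×2 + 8×1 + 15×1 + 14×2 = 167
Emma: 11×1 + 14×2 + 7×2 + 10×4 + 8×2 + 15×2 + 14×5 = 209
Priya: 11×2 + 14×1 + 7×4 + 10×5 + 8×5 + 15×3 + 14×3 = 241
Maya: 11×4 + 14×5 + 7×5 + 10×1 + 8×3 + 15×4 + 14×4 = 299
Ben: 11×5 + 14×3 + 7×3 + 10×3 + 8×4 + 15×5 + 14×1 = 269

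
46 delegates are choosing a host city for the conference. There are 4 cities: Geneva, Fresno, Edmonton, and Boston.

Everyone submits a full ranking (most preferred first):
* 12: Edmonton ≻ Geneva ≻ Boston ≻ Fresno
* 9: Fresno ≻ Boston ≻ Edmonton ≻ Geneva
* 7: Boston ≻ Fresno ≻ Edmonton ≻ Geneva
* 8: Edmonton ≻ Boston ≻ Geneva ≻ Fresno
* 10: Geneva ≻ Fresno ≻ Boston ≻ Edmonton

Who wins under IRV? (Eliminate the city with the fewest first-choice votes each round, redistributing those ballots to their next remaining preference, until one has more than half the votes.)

Round 1: Geneva 10, Fresno 9, Edmonton 20, Boston 7. Boston eliminated.
Round 2: Geneva 10, Fresno 16, Edmonton 20. Geneva eliminated.
Round 3: Fresno 26, Edmonton 20. Fresno has a majority (≥24).

Fresno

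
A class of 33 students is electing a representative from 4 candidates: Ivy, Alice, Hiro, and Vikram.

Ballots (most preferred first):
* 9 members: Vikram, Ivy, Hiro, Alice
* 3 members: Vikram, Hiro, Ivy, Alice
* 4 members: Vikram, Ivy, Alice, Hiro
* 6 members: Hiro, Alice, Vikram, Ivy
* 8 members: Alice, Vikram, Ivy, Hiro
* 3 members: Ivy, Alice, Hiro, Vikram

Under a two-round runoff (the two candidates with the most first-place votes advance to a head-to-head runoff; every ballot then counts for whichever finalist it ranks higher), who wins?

Round 1 first-place votes: Ivy 3, Alice 8, Hiro 6, Vikram 16. Vikram and Alice advance.
Runoff: Vikram is ranked above Alice on 16 ballots, Alice above Vikram on 17.

Alice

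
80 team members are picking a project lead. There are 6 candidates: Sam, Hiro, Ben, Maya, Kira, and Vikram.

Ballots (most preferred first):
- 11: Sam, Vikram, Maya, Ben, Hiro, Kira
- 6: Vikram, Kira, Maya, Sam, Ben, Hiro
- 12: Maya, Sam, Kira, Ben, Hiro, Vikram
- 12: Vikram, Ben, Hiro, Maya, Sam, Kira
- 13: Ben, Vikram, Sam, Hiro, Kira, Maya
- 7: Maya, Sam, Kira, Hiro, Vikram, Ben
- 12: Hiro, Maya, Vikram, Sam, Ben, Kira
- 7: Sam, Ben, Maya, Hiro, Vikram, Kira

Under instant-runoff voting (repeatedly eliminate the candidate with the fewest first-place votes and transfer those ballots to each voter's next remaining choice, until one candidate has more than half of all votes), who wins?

Vikram

Round 1: Sam 18, Hiro 12, Ben 13, Maya 19, Kira 0, Vikram 18. Kira eliminated.
Round 2: Sam 18, Hiro 12, Ben 13, Maya 19, Vikram 18. Hiro eliminated.
Round 3: Sam 18, Ben 13, Maya 31, Vikram 18. Ben eliminated.
Round 4: Sam 18, Maya 31, Vikram 31. Sam eliminated.
Round 5: Maya 38, Vikram 42. Vikram has a majority (≥41).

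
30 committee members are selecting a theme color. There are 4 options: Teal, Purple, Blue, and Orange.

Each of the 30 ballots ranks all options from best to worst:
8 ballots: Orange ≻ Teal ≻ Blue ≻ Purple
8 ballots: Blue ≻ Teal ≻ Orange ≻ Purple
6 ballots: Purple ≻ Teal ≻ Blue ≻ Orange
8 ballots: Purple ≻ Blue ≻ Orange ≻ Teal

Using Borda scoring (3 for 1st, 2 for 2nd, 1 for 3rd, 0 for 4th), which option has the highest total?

Blue

Teal: 8×2 + 8×2 + 6×2 + 8×0 = 44
Purple: 8×0 + 8×0 + 6×3 + 8×3 = 42
Blue: 8×1 + 8×3 + 6×1 + 8×2 = 54
Orange: 8×3 + 8×1 + 6×0 + 8×1 = 40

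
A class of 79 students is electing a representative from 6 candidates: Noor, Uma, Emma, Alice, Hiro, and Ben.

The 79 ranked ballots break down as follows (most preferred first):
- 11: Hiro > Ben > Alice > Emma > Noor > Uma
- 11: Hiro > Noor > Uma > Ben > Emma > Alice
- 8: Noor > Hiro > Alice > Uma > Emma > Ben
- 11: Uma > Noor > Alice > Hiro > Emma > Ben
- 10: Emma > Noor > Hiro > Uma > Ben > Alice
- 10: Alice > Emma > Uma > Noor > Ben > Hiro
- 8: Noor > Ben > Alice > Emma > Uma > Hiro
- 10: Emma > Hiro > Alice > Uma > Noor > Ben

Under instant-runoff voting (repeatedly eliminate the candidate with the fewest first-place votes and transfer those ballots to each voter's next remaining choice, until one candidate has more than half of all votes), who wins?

Emma

Round 1: Noor 16, Uma 11, Emma 20, Alice 10, Hiro 22, Ben 0. Ben eliminated.
Round 2: Noor 16, Uma 11, Emma 20, Alice 10, Hiro 22. Alice eliminated.
Round 3: Noor 16, Uma 11, Emma 30, Hiro 22. Uma eliminated.
Round 4: Noor 27, Emma 30, Hiro 22. Hiro eliminated.
Round 5: Noor 38, Emma 41. Emma has a majority (≥40).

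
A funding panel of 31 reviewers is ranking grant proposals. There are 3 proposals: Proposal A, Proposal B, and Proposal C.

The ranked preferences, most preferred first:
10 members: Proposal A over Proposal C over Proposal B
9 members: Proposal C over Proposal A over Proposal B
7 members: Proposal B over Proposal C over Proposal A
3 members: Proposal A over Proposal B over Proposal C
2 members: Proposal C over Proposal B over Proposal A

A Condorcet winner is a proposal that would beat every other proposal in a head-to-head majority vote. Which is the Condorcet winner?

Proposal C

Proposal C vs Proposal A: 18–13
Proposal C vs Proposal B: 21–10
Proposal C beats every other proposal.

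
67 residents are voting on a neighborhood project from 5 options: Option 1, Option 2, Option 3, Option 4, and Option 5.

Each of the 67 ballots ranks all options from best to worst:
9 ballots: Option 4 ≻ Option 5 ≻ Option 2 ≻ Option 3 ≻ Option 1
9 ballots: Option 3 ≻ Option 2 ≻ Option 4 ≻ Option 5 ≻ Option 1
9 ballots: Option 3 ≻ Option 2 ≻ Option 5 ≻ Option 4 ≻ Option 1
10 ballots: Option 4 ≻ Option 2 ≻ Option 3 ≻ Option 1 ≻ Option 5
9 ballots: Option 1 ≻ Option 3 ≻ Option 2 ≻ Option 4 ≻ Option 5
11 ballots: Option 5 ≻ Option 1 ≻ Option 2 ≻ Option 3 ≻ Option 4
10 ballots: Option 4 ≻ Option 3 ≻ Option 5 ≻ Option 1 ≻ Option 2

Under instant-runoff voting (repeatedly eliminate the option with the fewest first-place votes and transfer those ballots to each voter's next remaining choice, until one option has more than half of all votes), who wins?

Option 3

Round 1: Option 1 9, Option 2 0, Option 3 18, Option 4 29, Option 5 11. Option 2 eliminated.
Round 2: Option 1 9, Option 3 18, Option 4 29, Option 5 11. Option 1 eliminated.
Round 3: Option 3 27, Option 4 29, Option 5 11. Option 5 eliminated.
Round 4: Option 3 38, Option 4 29. Option 3 has a majority (≥34).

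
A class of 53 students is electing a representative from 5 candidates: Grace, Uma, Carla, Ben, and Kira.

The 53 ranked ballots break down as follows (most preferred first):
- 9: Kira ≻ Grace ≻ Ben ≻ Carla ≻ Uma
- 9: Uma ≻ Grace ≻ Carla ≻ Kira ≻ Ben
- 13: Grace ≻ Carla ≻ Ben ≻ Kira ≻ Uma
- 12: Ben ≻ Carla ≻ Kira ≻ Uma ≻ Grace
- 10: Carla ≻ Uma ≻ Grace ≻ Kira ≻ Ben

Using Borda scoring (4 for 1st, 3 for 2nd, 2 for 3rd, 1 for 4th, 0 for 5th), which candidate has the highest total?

Grace: 9×3 + 9×3 + 13×4 + 12×0 + 10×2 = 126
Uma: 9×0 + 9×4 + 13×0 + 12×1 + 10×3 = 78
Carla: 9×1 + 9×2 + 13×3 + 12×3 + 10×4 = 142
Ben: 9×2 + 9×0 + 13×2 + 12×4 + 10×0 = 92
Kira: 9×4 + 9×1 + 13×1 + 12×2 + 10×1 = 92

Carla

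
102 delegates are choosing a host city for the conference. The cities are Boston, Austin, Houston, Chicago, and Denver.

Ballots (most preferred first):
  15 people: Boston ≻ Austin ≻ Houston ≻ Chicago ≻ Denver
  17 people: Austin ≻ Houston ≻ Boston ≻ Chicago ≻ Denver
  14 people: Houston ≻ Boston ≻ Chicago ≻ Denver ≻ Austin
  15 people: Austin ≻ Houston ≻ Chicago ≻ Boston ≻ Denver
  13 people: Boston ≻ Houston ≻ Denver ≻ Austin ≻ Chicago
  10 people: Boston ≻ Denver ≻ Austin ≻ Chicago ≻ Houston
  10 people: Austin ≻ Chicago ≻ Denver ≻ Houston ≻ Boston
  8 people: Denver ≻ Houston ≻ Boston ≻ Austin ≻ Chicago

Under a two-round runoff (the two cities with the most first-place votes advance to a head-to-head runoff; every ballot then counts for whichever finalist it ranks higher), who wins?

Round 1 first-place votes: Boston 38, Austin 42, Houston 14, Chicago 0, Denver 8. Austin and Boston advance.
Runoff: Austin is ranked above Boston on 42 ballots, Boston above Austin on 60.

Boston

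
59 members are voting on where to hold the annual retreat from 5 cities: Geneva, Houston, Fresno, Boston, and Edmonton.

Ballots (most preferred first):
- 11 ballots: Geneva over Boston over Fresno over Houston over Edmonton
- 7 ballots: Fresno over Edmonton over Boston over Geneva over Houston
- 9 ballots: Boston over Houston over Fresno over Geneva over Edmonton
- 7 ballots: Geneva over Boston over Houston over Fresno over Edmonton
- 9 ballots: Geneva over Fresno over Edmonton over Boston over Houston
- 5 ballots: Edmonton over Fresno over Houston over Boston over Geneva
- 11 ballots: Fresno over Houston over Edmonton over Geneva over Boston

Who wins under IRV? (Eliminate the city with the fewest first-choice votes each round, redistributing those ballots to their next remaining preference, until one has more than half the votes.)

Fresno

Round 1: Geneva 27, Houston 0, Fresno 18, Boston 9, Edmonton 5. Houston eliminated.
Round 2: Geneva 27, Fresno 18, Boston 9, Edmonton 5. Edmonton eliminated.
Round 3: Geneva 27, Fresno 23, Boston 9. Boston eliminated.
Round 4: Geneva 27, Fresno 32. Fresno has a majority (≥30).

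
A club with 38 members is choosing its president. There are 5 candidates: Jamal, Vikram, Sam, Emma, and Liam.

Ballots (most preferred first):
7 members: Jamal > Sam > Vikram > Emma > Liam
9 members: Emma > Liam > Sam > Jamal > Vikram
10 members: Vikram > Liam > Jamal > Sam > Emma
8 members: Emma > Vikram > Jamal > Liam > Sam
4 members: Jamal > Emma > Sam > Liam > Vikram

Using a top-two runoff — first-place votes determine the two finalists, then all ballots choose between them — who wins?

Jamal

Round 1 first-place votes: Jamal 11, Vikram 10, Sam 0, Emma 17, Liam 0. Emma and Jamal advance.
Runoff: Emma is ranked above Jamal on 17 ballots, Jamal above Emma on 21.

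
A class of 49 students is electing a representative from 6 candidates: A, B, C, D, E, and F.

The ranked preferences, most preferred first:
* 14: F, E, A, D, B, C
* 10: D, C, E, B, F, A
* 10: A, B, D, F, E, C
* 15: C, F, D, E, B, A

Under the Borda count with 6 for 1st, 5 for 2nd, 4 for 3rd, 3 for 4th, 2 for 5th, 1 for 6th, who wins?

A: 14×4 + 10×1 + 10×6 + 15×1 = 141
B: 14×2 + 10×3 + 10×5 + 15×2 = 138
C: 14×1 + 10×5 + 10×1 + 15×6 = 164
D: 14×3 + 10×6 + 10×4 + 15×4 = 202
E: 14×5 + 10×4 + 10×2 + 15×3 = 175
F: 14×6 + 10×2 + 10×3 + 15×5 = 209

F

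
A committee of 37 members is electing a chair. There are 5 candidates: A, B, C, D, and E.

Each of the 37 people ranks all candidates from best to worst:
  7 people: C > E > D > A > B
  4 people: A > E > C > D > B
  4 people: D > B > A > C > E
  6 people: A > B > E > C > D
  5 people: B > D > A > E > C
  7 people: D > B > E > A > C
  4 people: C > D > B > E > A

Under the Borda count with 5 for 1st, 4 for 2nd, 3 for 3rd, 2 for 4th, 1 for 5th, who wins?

A: 7×2 + 4×5 + 4×3 + 6×5 + 5×3 + 7×2 + 4×1 = 109
B: 7×1 + 4×1 + 4×4 + 6×4 + 5×5 + 7×4 + 4×3 = 116
C: 7×5 + 4×3 + 4×2 + 6×2 + 5×1 + 7×1 + 4×5 = 99
D: 7×3 + 4×2 + 4×5 + 6×1 + 5×4 + 7×5 + 4×4 = 126
E: 7×4 + 4×4 + 4×1 + 6×3 + 5×2 + 7×3 + 4×2 = 105

D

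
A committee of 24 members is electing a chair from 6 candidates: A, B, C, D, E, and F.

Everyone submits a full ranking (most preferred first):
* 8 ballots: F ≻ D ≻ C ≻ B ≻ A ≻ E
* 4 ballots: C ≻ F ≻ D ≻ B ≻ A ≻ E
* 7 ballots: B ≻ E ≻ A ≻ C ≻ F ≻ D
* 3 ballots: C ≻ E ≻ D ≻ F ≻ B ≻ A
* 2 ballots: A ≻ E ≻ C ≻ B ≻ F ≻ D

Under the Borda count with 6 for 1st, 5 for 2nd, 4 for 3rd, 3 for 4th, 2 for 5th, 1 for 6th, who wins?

A: 8×2 + 4×2 + 7×4 + 3×1 + 2×6 = 67
B: 8×3 + 4×3 + 7×6 + 3×2 + 2×3 = 90
C: 8×4 + 4×6 + 7×3 + 3×6 + 2×4 = 103
D: 8×5 + 4×4 + 7×1 + 3×4 + 2×1 = 77
E: 8×1 + 4×1 + 7×5 + 3×5 + 2×5 = 72
F: 8×6 + 4×5 + 7×2 + 3×3 + 2×2 = 95

C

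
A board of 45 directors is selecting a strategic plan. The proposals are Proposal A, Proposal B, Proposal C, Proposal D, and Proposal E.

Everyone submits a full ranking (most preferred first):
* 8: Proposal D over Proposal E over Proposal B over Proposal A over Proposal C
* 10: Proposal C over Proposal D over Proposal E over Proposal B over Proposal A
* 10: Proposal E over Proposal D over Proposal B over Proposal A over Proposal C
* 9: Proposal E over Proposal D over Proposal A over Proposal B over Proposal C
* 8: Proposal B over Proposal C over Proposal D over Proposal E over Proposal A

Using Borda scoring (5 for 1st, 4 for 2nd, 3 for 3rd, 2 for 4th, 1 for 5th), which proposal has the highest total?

Proposal A: 8×2 + 10×1 + 10×2 + 9×3 + 8×1 = 81
Proposal B: 8×3 + 10×2 + 10×3 + 9×2 + 8×5 = 132
Proposal C: 8×1 + 10×5 + 10×1 + 9×1 + 8×4 = 109
Proposal D: 8×5 + 10×4 + 10×4 + 9×4 + 8×3 = 180
Proposal E: 8×4 + 10×3 + 10×5 + 9×5 + 8×2 = 173

Proposal D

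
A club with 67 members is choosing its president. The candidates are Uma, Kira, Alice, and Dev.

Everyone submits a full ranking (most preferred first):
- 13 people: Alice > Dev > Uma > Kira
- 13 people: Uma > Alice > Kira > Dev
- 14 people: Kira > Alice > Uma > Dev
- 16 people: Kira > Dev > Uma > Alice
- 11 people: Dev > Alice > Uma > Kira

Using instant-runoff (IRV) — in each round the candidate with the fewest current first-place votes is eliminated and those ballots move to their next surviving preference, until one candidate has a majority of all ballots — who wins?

Round 1: Uma 13, Kira 30, Alice 13, Dev 11. Dev eliminated.
Round 2: Uma 13, Kira 30, Alice 24. Uma eliminated.
Round 3: Kira 30, Alice 37. Alice has a majority (≥34).

Alice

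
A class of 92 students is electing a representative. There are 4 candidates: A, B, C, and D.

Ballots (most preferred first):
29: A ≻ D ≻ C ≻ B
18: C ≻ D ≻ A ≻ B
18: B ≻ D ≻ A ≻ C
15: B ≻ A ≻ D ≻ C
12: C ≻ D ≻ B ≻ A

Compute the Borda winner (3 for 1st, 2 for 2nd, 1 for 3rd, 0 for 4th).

A: 29×3 + 18×1 + 18×1 + 15×2 + 12×0 = 153
B: 29×0 + 18×0 + 18×3 + 15×3 + 12×1 = 111
C: 29×1 + 18×3 + 18×0 + 15×0 + 12×3 = 119
D: 29×2 + 18×2 + 18×2 + 15×1 + 12×2 = 169

D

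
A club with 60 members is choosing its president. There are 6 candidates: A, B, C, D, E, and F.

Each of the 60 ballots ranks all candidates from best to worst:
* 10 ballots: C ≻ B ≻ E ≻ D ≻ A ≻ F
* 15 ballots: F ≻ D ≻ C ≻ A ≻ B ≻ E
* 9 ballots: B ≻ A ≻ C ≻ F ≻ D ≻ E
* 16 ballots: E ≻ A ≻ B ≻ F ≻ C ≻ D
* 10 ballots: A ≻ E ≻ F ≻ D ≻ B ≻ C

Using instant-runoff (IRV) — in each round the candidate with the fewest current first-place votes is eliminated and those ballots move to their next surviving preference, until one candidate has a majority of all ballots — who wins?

A

Round 1: A 10, B 9, C 10, D 0, E 16, F 15. D eliminated.
Round 2: A 10, B 9, C 10, E 16, F 15. B eliminated.
Round 3: A 19, C 10, E 16, F 15. C eliminated.
Round 4: A 19, E 26, F 15. F eliminated.
Round 5: A 34, E 26. A has a majority (≥31).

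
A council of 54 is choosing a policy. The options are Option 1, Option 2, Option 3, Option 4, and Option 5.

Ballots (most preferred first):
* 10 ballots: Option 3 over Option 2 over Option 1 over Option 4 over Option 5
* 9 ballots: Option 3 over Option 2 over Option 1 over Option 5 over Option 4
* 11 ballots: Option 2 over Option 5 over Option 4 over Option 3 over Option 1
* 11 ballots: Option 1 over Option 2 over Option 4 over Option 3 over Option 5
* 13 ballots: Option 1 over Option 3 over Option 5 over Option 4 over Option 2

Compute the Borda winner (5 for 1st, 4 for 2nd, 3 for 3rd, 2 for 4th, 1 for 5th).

Option 3

Option 1: 10×3 + 9×3 + 11×1 + 11×5 + 13×5 = 188
Option 2: 10×4 + 9×4 + 11×5 + 11×4 + 13×1 = 188
Option 3: 10×5 + 9×5 + 11×2 + 11×2 + 13×4 = 191
Option 4: 10×2 + 9×1 + 11×3 + 11×3 + 13×2 = 121
Option 5: 10×1 + 9×2 + 11×4 + 11×1 + 13×3 = 122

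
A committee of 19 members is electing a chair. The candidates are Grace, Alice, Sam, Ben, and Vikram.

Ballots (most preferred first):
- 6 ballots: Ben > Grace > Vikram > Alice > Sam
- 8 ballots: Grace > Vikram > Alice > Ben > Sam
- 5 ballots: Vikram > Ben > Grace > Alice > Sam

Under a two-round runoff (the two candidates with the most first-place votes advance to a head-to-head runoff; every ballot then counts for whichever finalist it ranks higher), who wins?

Round 1 first-place votes: Grace 8, Alice 0, Sam 0, Ben 6, Vikram 5. Grace and Ben advance.
Runoff: Grace is ranked above Ben on 8 ballots, Ben above Grace on 11.

Ben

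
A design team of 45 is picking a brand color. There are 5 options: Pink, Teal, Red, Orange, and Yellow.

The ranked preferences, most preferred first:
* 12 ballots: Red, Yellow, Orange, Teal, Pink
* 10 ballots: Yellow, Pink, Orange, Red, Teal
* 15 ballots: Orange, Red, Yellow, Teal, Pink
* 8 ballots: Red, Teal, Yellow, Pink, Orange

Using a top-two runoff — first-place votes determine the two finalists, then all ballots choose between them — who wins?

Orange

Round 1 first-place votes: Pink 0, Teal 0, Red 20, Orange 15, Yellow 10. Red and Orange advance.
Runoff: Red is ranked above Orange on 20 ballots, Orange above Red on 25.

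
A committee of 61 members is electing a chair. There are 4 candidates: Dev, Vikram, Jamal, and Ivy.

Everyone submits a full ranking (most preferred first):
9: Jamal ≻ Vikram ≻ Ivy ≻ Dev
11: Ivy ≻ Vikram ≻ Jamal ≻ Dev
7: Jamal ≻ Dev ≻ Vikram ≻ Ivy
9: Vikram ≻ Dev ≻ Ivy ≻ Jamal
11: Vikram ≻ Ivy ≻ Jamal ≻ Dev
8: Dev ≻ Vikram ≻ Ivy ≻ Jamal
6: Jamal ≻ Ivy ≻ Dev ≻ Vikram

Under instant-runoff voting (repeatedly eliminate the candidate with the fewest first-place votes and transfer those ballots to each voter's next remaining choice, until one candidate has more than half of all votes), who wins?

Vikram

Round 1: Dev 8, Vikram 20, Jamal 22, Ivy 11. Dev eliminated.
Round 2: Vikram 28, Jamal 22, Ivy 11. Ivy eliminated.
Round 3: Vikram 39, Jamal 22. Vikram has a majority (≥31).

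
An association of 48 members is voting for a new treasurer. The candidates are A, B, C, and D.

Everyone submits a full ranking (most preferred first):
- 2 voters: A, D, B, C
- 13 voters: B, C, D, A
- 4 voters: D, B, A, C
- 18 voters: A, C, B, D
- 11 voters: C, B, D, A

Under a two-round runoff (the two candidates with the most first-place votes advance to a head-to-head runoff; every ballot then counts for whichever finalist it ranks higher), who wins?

B

Round 1 first-place votes: A 20, B 13, C 11, D 4. A and B advance.
Runoff: A is ranked above B on 20 ballots, B above A on 28.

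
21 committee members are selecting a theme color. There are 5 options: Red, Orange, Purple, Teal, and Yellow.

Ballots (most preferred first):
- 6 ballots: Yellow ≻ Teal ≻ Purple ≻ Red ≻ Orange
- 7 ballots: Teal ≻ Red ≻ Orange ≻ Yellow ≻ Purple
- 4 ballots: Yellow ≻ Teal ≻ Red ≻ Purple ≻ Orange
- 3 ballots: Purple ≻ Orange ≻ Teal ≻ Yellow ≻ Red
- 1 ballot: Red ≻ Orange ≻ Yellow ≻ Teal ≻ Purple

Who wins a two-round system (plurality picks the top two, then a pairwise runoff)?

Round 1 first-place votes: Red 1, Orange 0, Purple 3, Teal 7, Yellow 10. Yellow and Teal advance.
Runoff: Yellow is ranked above Teal on 11 ballots, Teal above Yellow on 10.

Yellow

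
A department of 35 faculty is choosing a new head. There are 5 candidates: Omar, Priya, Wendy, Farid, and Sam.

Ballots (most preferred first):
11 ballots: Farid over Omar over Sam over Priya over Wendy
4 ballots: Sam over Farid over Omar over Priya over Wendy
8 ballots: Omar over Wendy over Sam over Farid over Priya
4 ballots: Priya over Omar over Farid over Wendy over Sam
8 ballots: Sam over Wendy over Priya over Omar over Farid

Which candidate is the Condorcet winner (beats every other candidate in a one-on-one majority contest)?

Omar vs Priya: 23–12
Omar vs Wendy: 27–8
Omar vs Farid: 20–15
Omar vs Sam: 23–12
Omar beats every other candidate.

Omar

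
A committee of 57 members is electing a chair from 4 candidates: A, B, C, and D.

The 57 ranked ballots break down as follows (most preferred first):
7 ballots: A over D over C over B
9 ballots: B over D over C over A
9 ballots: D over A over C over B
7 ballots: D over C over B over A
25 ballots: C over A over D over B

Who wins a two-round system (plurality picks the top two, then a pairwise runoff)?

D

Round 1 first-place votes: A 7, B 9, C 25, D 16. C and D advance.
Runoff: C is ranked above D on 25 ballots, D above C on 32.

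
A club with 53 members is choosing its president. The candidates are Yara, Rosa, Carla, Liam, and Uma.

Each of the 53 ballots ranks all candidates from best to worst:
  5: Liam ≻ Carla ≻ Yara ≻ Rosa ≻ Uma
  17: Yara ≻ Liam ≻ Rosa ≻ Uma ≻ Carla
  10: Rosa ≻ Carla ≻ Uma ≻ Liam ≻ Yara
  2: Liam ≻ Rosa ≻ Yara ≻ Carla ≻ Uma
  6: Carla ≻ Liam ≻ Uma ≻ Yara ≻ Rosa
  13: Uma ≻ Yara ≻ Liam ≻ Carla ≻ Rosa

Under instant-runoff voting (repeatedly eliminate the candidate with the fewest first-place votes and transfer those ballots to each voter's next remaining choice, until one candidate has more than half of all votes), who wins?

Uma

Round 1: Yara 17, Rosa 10, Carla 6, Liam 7, Uma 13. Carla eliminated.
Round 2: Yara 17, Rosa 10, Liam 13, Uma 13. Rosa eliminated.
Round 3: Yara 17, Liam 13, Uma 23. Liam eliminated.
Round 4: Yara 24, Uma 29. Uma has a majority (≥27).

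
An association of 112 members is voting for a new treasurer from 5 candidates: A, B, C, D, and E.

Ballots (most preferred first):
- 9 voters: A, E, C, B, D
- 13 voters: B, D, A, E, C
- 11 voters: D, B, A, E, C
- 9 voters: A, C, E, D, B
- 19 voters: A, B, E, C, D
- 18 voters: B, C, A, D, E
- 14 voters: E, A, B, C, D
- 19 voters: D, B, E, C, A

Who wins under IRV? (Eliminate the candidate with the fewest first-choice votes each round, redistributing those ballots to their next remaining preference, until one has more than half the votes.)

Round 1: A 37, B 31, C 0, D 30, E 14. C eliminated.
Round 2: A 37, B 31, D 30, E 14. E eliminated.
Round 3: A 51, B 31, D 30. D eliminated.
Round 4: A 51, B 61. B has a majority (≥57).

B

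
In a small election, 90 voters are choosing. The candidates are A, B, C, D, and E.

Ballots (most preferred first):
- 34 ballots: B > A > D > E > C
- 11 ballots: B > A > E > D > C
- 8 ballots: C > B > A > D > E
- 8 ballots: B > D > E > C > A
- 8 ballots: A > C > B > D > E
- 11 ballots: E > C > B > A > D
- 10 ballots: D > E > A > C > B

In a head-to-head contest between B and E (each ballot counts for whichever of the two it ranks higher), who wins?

B is ranked above E on 69 ballots; E above B on 21.

B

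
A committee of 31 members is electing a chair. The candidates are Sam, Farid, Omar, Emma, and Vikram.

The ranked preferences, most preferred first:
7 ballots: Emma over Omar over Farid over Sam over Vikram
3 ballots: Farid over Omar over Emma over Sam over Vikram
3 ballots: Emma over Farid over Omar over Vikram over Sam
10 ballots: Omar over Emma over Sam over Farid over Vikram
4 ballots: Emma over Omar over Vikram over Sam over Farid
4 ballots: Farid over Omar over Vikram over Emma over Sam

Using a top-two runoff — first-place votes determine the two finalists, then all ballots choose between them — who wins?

Round 1 first-place votes: Sam 0, Farid 7, Omar 10, Emma 14, Vikram 0. Emma and Omar advance.
Runoff: Emma is ranked above Omar on 14 ballots, Omar above Emma on 17.

Omar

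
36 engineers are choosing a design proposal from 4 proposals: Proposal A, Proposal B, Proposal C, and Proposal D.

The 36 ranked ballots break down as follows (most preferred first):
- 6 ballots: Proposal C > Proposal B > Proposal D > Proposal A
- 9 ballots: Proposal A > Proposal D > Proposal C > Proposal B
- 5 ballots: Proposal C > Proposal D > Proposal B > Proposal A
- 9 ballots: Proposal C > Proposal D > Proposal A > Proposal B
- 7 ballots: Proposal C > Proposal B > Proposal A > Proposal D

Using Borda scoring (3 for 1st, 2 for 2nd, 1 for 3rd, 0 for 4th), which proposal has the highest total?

Proposal C

Proposal A: 6×0 + 9×3 + 5×0 + 9×1 + 7×1 = 43
Proposal B: 6×2 + 9×0 + 5×1 + 9×0 + 7×2 = 31
Proposal C: 6×3 + 9×1 + 5×3 + 9×3 + 7×3 = 90
Proposal D: 6×1 + 9×2 + 5×2 + 9×2 + 7×0 = 52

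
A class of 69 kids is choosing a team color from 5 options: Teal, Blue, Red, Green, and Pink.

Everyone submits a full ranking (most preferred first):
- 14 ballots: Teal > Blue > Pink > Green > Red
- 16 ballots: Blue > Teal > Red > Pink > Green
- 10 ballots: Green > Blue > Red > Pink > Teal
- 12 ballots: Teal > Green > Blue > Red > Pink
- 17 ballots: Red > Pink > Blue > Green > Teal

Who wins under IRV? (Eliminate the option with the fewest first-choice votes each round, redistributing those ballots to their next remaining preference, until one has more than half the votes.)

Blue

Round 1: Teal 26, Blue 16, Red 17, Green 10, Pink 0. Pink eliminated.
Round 2: Teal 26, Blue 16, Red 17, Green 10. Green eliminated.
Round 3: Teal 26, Blue 26, Red 17. Red eliminated.
Round 4: Teal 26, Blue 43. Blue has a majority (≥35).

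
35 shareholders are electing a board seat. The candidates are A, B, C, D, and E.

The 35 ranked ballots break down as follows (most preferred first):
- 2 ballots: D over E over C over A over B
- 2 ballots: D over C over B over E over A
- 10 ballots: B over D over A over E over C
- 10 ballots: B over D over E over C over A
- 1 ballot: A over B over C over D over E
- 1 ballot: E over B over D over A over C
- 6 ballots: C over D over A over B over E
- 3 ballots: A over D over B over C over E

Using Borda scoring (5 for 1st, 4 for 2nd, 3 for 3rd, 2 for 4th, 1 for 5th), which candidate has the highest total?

A: 2×2 + 2×1 + 10×3 + 10×1 + 1×5 + 1×2 + 6×3 + 3×5 = 86
B: 2×1 + 2×3 + 10×5 + 10×5 + 1×4 + 1×4 + 6×2 + 3×3 = 137
C: 2×3 + 2×4 + 10×1 + 10×2 + 1×3 + 1×1 + 6×5 + 3×2 = 84
D: 2×5 + 2×5 + 10×4 + 10×4 + 1×2 + 1×3 + 6×4 + 3×4 = 141
E: 2×4 + 2×2 + 10×2 + 10×3 + 1×1 + 1×5 + 6×1 + 3×1 = 77

D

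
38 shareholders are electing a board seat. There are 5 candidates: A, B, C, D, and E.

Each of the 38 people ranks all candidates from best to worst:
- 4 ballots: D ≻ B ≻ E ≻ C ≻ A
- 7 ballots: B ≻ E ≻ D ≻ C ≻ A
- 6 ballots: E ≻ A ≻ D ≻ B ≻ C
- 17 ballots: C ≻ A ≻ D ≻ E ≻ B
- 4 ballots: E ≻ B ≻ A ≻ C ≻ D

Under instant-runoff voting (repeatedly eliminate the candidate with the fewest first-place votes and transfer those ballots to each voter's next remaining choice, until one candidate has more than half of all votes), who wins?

B

Round 1: A 0, B 7, C 17, D 4, E 10. A eliminated.
Round 2: B 7, C 17, D 4, E 10. D eliminated.
Round 3: B 11, C 17, E 10. E eliminated.
Round 4: B 21, C 17. B has a majority (≥20).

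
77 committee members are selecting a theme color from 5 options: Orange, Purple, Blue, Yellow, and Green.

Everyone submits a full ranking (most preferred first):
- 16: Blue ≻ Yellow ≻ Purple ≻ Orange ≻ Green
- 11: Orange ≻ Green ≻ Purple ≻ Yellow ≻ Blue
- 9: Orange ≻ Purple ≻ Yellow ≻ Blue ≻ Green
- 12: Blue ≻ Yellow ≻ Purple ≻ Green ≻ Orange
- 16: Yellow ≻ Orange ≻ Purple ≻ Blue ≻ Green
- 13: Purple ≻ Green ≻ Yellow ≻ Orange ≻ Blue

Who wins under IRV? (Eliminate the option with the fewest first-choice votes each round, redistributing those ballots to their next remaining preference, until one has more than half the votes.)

Yellow

Round 1: Orange 20, Purple 13, Blue 28, Yellow 16, Green 0. Green eliminated.
Round 2: Orange 20, Purple 13, Blue 28, Yellow 16. Purple eliminated.
Round 3: Orange 20, Blue 28, Yellow 29. Orange eliminated.
Round 4: Blue 28, Yellow 49. Yellow has a majority (≥39).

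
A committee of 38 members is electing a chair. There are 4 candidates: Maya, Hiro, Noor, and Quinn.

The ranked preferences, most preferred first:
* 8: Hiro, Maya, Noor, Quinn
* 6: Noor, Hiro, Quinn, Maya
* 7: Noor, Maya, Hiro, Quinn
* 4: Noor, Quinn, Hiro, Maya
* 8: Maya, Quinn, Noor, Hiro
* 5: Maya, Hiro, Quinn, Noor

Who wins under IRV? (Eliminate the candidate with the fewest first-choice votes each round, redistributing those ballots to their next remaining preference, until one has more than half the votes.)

Maya

Round 1: Maya 13, Hiro 8, Noor 17, Quinn 0. Quinn eliminated.
Round 2: Maya 13, Hiro 8, Noor 17. Hiro eliminated.
Round 3: Maya 21, Noor 17. Maya has a majority (≥20).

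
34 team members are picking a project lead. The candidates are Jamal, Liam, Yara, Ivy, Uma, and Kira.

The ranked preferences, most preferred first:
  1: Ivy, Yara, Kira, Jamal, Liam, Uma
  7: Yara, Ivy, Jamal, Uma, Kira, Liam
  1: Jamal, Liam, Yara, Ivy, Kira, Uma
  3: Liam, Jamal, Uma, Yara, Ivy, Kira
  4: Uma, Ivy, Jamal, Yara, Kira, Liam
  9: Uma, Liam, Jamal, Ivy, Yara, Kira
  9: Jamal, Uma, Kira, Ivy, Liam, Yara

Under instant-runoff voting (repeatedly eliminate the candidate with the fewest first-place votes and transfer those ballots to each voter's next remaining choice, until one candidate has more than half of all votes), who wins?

Jamal

Round 1: Jamal 10, Liam 3, Yara 7, Ivy 1, Uma 13, Kira 0. Kira eliminated.
Round 2: Jamal 10, Liam 3, Yara 7, Ivy 1, Uma 13. Ivy eliminated.
Round 3: Jamal 10, Liam 3, Yara 8, Uma 13. Liam eliminated.
Round 4: Jamal 13, Yara 8, Uma 13. Yara eliminated.
Round 5: Jamal 21, Uma 13. Jamal has a majority (≥18).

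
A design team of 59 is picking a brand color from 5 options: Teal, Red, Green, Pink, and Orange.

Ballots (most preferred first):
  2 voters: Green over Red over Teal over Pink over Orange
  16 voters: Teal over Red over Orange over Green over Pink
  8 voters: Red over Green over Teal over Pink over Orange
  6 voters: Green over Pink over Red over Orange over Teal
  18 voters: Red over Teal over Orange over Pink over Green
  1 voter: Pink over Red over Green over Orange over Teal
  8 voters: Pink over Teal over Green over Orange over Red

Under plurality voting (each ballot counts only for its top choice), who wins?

Red

First-place votes: Teal 16, Red 26, Green 8, Pink 9, Orange 0.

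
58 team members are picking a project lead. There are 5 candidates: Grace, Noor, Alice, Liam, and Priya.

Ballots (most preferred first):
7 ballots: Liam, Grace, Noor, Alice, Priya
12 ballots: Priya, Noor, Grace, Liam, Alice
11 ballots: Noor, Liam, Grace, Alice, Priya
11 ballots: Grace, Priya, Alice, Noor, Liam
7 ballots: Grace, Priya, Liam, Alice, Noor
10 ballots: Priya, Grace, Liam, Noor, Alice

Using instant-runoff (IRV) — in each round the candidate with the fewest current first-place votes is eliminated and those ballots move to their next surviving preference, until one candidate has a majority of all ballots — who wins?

Round 1: Grace 18, Noor 11, Alice 0, Liam 7, Priya 22. Alice eliminated.
Round 2: Grace 18, Noor 11, Liam 7, Priya 22. Liam eliminated.
Round 3: Grace 25, Noor 11, Priya 22. Noor eliminated.
Round 4: Grace 36, Priya 22. Grace has a majority (≥30).

Grace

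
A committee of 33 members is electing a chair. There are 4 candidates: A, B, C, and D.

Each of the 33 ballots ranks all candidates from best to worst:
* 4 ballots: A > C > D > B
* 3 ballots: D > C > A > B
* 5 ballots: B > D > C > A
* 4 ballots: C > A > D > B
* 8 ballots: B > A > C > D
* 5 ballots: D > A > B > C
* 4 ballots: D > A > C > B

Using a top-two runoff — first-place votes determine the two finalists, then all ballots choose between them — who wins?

Round 1 first-place votes: A 4, B 13, C 4, D 12. B and D advance.
Runoff: B is ranked above D on 13 ballots, D above B on 20.

D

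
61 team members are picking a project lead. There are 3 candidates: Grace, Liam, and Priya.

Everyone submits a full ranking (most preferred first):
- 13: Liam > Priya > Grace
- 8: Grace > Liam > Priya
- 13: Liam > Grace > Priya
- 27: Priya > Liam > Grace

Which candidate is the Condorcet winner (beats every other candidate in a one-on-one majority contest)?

Liam

Liam vs Grace: 53–8
Liam vs Priya: 34–27
Liam beats every other candidate.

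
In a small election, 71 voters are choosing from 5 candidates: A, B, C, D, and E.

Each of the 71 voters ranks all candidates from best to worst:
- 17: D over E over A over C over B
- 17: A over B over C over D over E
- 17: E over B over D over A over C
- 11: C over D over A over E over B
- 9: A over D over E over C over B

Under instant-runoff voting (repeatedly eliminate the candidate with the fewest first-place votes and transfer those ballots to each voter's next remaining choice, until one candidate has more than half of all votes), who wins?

D

Round 1: A 26, B 0, C 11, D 17, E 17. B eliminated.
Round 2: A 26, C 11, D 17, E 17. C eliminated.
Round 3: A 26, D 28, E 17. E eliminated.
Round 4: A 26, D 45. D has a majority (≥36).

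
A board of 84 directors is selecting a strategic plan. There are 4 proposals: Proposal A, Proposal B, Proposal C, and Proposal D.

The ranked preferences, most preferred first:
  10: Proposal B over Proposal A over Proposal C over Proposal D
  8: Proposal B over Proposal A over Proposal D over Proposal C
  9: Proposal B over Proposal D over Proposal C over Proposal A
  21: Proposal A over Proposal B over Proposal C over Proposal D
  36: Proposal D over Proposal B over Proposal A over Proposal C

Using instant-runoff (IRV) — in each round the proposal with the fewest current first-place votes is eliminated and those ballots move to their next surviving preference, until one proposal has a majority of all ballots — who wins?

Round 1: Proposal A 21, Proposal B 27, Proposal C 0, Proposal D 36. Proposal C eliminated.
Round 2: Proposal A 21, Proposal B 27, Proposal D 36. Proposal A eliminated.
Round 3: Proposal B 48, Proposal D 36. Proposal B has a majority (≥43).

Proposal B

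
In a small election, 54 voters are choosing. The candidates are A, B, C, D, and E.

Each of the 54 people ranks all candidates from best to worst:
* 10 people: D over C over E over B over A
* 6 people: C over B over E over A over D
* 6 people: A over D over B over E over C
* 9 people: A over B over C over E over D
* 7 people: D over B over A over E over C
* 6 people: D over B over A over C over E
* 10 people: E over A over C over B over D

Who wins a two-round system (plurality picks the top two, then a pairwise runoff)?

Round 1 first-place votes: A 15, B 0, C 6, D 23, E 10. D and A advance.
Runoff: D is ranked above A on 23 ballots, A above D on 31.

A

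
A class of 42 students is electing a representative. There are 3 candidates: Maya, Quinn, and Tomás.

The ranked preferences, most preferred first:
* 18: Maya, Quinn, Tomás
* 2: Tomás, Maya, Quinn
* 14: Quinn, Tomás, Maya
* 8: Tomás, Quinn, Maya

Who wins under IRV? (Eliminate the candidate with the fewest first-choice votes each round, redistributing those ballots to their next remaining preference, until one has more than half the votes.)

Round 1: Maya 18, Quinn 14, Tomás 10. Tomás eliminated.
Round 2: Maya 20, Quinn 22. Quinn has a majority (≥22).

Quinn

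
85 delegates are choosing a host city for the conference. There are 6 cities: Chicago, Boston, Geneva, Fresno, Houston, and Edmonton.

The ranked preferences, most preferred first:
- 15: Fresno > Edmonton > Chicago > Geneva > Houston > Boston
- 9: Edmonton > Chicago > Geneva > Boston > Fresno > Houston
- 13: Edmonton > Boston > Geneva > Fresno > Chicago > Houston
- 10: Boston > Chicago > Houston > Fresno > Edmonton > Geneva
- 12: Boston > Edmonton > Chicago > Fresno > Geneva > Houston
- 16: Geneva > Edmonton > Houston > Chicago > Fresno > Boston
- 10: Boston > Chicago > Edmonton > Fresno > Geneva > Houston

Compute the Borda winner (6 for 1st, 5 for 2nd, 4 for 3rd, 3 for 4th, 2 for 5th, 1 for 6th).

Chicago: 15×4 + 9×5 + 13×2 + 10×5 + 12×4 + 16×3 + 10×5 = 327
Boston: 15×1 + 9×3 + 13×5 + 10×6 + 12×6 + 16×1 + 10×6 = 315
Geneva: 15×3 + 9×4 + 13×4 + 10×1 + 12×2 + 16×6 + 10×2 = 283
Fresno: 15×6 + 9×2 + 13×3 + 10×3 + 12×3 + 16×2 + 10×3 = 275
Houston: 15×2 + 9×1 + 13×1 + 10×4 + 12×1 + 16×4 + 10×1 = 178
Edmonton: 15×5 + 9×6 + 13×6 + 10×2 + 12×5 + 16×5 + 10×4 = 407

Edmonton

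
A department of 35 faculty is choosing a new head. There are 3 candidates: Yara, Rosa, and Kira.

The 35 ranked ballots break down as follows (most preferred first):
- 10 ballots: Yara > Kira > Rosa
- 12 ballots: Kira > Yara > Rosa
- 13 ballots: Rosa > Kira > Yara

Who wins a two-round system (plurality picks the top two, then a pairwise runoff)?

Round 1 first-place votes: Yara 10, Rosa 13, Kira 12. Rosa and Kira advance.
Runoff: Rosa is ranked above Kira on 13 ballots, Kira above Rosa on 22.

Kira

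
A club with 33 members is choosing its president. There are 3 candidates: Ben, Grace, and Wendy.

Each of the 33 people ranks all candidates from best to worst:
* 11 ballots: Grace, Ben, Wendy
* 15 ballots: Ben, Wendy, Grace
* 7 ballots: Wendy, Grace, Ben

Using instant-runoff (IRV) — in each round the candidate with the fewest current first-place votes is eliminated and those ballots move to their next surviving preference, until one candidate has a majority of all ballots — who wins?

Round 1: Ben 15, Grace 11, Wendy 7. Wendy eliminated.
Round 2: Ben 15, Grace 18. Grace has a majority (≥17).

Grace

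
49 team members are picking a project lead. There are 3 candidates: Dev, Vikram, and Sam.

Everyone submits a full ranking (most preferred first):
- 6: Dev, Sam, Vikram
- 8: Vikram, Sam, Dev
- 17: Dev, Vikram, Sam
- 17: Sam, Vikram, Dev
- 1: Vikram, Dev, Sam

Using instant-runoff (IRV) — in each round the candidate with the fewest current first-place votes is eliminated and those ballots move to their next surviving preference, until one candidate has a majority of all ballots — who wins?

Sam

Round 1: Dev 23, Vikram 9, Sam 17. Vikram eliminated.
Round 2: Dev 24, Sam 25. Sam has a majority (≥25).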